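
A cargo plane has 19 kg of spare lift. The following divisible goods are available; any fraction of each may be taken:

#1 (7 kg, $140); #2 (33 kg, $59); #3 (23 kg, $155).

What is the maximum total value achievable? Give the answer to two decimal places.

Take in order of value per unit:
- #1 (140/7 per unit): all 7 → value 140, running total 140.00
- #3 (155/23 per unit): 12 of 23 → value 12×155/23 = 80.8696, running total 220.87
Total 220.87.

220.87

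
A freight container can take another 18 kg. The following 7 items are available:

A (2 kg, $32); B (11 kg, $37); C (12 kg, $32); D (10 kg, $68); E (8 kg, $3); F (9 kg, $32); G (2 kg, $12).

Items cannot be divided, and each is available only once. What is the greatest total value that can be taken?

Check high-value combinations within 18 kg:
- A+D+G: weight 2+10+2=14, value 32+68+12=112
- A+D: weight 2+10=12, value 32+68=100
- A+B+G: weight 2+11+2=15, value 32+37+12=81
Best: $112.

$112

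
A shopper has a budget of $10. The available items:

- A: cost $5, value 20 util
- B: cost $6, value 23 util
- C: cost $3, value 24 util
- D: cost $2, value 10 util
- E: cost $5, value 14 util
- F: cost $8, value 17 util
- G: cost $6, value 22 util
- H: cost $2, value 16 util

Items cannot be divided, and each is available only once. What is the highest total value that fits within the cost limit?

Check high-value combinations within $10:
- A+C+H: cost 5+3+2=10, value 20+24+16=60
- A+C+D: cost 5+3+2=10, value 20+24+10=54
- C+E+H: cost 3+5+2=10, value 24+14+16=54
- C+D+H: cost 3+2+2=7, value 24+10+16=50
Best: 60 util.

60 util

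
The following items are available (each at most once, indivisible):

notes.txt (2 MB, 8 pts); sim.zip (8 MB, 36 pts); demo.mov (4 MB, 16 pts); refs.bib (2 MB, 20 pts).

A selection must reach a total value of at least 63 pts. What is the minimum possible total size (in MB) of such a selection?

Subsets with value ≥ 63, sorted by total size:
- notes.txt+sim.zip+refs.bib: size 12, value 64
- sim.zip+demo.mov+refs.bib: size 14, value 72
- notes.txt+sim.zip+demo.mov+refs.bib: size 16, value 80
Minimum size: 12 MB.

12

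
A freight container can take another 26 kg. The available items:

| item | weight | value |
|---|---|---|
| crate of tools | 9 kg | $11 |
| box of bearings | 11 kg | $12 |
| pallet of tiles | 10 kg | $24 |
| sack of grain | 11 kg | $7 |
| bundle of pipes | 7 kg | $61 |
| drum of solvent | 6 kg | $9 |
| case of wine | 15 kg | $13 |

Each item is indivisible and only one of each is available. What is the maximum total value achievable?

$96

Check high-value combinations within 26 kg:
- crate of tools+pallet of tiles+bundle of pipes: weight 9+10+7=26, value 11+24+61=96
- pallet of tiles+bundle of pipes+drum of solvent: weight 10+7+6=23, value 24+61+9=94
- pallet of tiles+bundle of pipes: weight 10+7=17, value 24+61=85
Best: $96.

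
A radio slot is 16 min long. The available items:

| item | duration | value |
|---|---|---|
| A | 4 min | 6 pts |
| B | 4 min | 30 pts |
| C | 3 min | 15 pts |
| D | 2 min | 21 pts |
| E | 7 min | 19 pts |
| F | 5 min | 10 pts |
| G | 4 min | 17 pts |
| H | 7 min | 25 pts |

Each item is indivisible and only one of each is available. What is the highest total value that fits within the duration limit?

Check high-value combinations within 16 min:
- B+C+D+H: duration 4+3+2+7=16, value 30+15+21+25=91
- B+C+D+E: duration 4+3+2+7=16, value 30+15+21+19=85
- B+C+D+G: duration 4+3+2+4=13, value 30+15+21+17=83
- B+D+F+G: duration 4+2+5+4=15, value 30+21+10+17=78
Best: 91 pts.

91 pts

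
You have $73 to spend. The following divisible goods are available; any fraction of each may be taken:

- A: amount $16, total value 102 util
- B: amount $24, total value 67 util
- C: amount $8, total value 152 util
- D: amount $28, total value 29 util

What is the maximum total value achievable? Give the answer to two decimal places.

Take in order of value per unit:
- C (152/8 per unit): all 8 → value 152, running total 152.00
- A (102/16 per unit): all 16 → value 102, running total 254.00
- B (67/24 per unit): all 24 → value 67, running total 321.00
- D (29/28 per unit): 25 of 28 → value 25×29/28 = 25.8929, running total 346.89
Total 346.89.

346.89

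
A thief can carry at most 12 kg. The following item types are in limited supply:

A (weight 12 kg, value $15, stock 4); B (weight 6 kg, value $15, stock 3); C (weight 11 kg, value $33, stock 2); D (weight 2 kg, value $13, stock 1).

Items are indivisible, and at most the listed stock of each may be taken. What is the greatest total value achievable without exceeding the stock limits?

Best selections within weight 12 and stock limits:
- 1×C: weight 11, value 33
- 2×B: weight 12, value 30
Best: $33.

$33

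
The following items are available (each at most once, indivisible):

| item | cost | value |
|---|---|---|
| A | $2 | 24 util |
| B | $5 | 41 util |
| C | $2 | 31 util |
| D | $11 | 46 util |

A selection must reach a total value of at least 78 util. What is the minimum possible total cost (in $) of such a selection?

Subsets with value ≥ 78, sorted by total cost:
- A+B+C: cost 9, value 96
- A+C+D: cost 15, value 101
- B+D: cost 16, value 87
Minimum cost: 9 $.

9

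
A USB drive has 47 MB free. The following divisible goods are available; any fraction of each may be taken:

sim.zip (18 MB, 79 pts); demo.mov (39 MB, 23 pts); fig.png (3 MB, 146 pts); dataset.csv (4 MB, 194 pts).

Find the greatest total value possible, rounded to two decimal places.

Take in order of value per unit:
- fig.png (146/3 per unit): all 3 → value 146, running total 146.00
- dataset.csv (194/4 per unit): all 4 → value 194, running total 340.00
- sim.zip (79/18 per unit): all 18 → value 79, running total 419.00
- demo.mov (23/39 per unit): 22 of 39 → value 22×23/39 = 12.9744, running total 431.97
Total 431.97.

431.97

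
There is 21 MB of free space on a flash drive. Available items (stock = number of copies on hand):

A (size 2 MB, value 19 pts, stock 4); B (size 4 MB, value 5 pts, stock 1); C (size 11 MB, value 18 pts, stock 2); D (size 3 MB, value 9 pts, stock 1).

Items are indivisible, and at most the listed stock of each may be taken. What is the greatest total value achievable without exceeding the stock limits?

94 pts

Top feasible selections:
- 4×A + 1×C: size 19, value 94
- 4×A + 1×B + 1×D: size 15, value 90
Best: 94 pts.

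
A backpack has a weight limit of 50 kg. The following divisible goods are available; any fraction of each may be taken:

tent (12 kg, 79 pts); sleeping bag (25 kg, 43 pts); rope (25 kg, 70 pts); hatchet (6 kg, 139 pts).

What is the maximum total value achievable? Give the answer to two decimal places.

300.04

Take in order of value per unit:
- hatchet (139/6 per unit): all 6 → value 139, running total 139.00
- tent (79/12 per unit): all 12 → value 79, running total 218.00
- rope (70/25 per unit): all 25 → value 70, running total 288.00
- sleeping bag (43/25 per unit): 7 of 25 → value 7×43/25 = 12.0400, running total 300.04
Total 300.04.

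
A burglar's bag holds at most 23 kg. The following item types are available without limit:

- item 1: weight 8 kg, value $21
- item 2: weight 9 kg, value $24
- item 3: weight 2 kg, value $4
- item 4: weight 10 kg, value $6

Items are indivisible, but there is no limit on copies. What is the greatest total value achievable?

$57

Best value-per-unit is item 2 at 24/9; filling with it alone gives 2×24 = 48.
Optimal mix: 1×item 1 + 1×item 2 + 3×item 3 → weight 23, value 57.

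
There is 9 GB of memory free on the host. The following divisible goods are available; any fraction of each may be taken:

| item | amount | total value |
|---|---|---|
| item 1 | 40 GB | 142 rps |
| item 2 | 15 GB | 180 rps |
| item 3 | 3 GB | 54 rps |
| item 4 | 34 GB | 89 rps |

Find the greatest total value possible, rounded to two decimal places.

126.00

Take in order of value per unit:
- item 3 (54/3 per unit): all 3 → value 54, running total 54.00
- item 2 (180/15 per unit): 6 of 15 → value 6×180/15 = 72.0000, running total 126.00
Total 126.00.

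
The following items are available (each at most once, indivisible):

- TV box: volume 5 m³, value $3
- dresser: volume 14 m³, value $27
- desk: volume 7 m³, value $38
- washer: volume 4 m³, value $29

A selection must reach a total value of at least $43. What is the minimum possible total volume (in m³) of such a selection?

11

Subsets with value ≥ 43, sorted by total volume:
- desk+washer: volume 11, value 67
- TV box+desk+washer: volume 16, value 70
Minimum volume: 11 m³.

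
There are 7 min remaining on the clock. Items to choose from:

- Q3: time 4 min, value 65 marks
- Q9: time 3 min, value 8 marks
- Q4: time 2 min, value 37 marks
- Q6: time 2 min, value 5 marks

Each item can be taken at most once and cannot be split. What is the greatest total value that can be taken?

102 marks

Check high-value combinations within 7 min:
- Q3+Q4: time 4+2=6, value 65+37=102
- Q3+Q9: time 4+3=7, value 65+8=73
- Q3+Q6: time 4+2=6, value 65+5=70
Best: 102 marks.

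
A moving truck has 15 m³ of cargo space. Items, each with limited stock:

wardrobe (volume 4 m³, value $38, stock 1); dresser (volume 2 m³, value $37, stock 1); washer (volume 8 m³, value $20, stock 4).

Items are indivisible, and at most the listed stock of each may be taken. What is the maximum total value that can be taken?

Best selections within volume 15 and stock limits:
- 1×wardrobe + 1×dresser + 1×washer: volume 14, value 95
- 1×wardrobe + 1×dresser: volume 6, value 75
Best: $95.

$95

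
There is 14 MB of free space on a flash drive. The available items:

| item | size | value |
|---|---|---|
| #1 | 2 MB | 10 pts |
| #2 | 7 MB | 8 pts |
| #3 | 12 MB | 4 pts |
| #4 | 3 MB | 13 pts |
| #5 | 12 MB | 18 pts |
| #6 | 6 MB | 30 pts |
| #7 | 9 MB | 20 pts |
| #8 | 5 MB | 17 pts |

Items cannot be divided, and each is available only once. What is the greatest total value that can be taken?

Check high-value combinations within 14 MB:
- #4+#6+#8: size 3+6+5=14, value 13+30+17=60
- #1+#6+#8: size 2+6+5=13, value 10+30+17=57
- #1+#4+#6: size 2+3+6=11, value 10+13+30=53
- #6+#8: size 6+5=11, value 30+17=47
- #4+#6: size 3+6=9, value 13+30=43
Best: 60 pts.

60 pts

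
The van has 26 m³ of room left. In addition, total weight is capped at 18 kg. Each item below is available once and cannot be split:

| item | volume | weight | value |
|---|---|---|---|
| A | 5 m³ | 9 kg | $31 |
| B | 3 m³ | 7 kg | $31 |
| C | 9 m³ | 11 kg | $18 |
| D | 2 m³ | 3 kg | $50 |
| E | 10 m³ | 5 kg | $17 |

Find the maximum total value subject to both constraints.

$98

Feasible sets respecting both limits:
- A+D+E: volume 17, weight 17, value 98
- B+D+E: volume 15, weight 15, value 98
- A+D: volume 7, weight 12, value 81
Best: $98.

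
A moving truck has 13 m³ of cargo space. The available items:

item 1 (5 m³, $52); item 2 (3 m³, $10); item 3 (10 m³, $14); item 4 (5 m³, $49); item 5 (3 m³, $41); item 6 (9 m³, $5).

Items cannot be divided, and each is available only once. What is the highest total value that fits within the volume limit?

Check high-value combinations within 13 m³:
- item 1+item 4+item 5: volume 5+5+3=13, value 52+49+41=142
- item 1+item 2+item 4: volume 5+3+5=13, value 52+10+49=111
- item 1+item 2+item 5: volume 5+3+3=11, value 52+10+41=103
Best: $142.

$142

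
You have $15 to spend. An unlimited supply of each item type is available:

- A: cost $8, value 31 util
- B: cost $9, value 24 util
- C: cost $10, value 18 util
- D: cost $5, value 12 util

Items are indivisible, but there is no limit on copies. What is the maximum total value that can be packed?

Best value-per-unit is A at 31/8; filling with it alone gives 1×31 = 31.
Optimal mix: 1×A + 1×D → cost 13, value 43.

43 util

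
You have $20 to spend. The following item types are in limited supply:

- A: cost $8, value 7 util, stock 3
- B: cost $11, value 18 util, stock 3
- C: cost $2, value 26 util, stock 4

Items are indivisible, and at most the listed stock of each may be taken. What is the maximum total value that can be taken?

Top feasible selections:
- 1×B + 4×C: cost 19, value 122
- 1×A + 4×C: cost 16, value 111
Best: 122 util.

122 util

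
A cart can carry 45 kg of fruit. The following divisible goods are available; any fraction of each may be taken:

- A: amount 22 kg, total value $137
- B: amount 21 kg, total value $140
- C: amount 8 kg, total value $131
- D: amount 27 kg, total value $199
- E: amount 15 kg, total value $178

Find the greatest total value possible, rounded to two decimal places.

Take in order of value per unit:
- C (131/8 per unit): all 8 → value 131, running total 131.00
- E (178/15 per unit): all 15 → value 178, running total 309.00
- D (199/27 per unit): 22 of 27 → value 22×199/27 = 162.1481, running total 471.15
Total 471.15.

471.15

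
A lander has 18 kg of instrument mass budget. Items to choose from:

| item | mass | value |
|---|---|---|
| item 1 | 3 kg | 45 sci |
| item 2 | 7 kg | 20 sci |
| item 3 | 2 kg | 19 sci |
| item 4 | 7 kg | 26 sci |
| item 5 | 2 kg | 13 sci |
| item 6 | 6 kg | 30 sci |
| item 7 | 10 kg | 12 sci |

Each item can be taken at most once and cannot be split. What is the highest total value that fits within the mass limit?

120 sci

Check high-value combinations within 18 kg:
- item 1+item 3+item 4+item 6: mass 3+2+7+6=18, value 45+19+26+30=120
- item 1+item 2+item 3+item 6: mass 3+7+2+6=18, value 45+20+19+30=114
- item 1+item 4+item 5+item 6: mass 3+7+2+6=18, value 45+26+13+30=114
Best: 120 sci.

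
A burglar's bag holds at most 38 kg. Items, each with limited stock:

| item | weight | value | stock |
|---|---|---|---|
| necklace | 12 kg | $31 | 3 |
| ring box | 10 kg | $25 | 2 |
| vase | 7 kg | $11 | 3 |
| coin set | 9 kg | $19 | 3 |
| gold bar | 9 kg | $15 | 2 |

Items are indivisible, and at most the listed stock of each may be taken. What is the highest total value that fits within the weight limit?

Top feasible selections:
- 3×necklace: weight 36, value 93
- 2×ring box + 2×coin set: weight 38, value 88
- 2×necklace + 1×ring box: weight 34, value 87
- 1×necklace + 1×ring box + 1×vase + 1×coin set: weight 38, value 86
Best: $93.

$93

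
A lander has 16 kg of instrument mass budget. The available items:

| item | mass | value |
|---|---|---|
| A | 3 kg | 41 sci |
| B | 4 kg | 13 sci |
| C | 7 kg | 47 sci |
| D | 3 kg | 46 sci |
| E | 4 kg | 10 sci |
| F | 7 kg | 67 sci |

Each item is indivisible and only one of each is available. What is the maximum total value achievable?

154 sci

Check high-value combinations within 16 kg:
- A+D+F: mass 3+3+7=13, value 41+46+67=154
- A+C+D: mass 3+7+3=13, value 41+47+46=134
- B+D+F: mass 4+3+7=14, value 13+46+67=126
- D+E+F: mass 3+4+7=14, value 46+10+67=123
Best: 154 sci.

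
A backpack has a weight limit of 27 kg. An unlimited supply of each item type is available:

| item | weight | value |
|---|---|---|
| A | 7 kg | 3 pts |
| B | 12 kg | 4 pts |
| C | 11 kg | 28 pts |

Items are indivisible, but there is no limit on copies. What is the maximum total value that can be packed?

Best value-per-unit is C at 28/11, and filling with it alone uses weight 2×11=22. No mix of the others beats 2×28 = 56.

56 pts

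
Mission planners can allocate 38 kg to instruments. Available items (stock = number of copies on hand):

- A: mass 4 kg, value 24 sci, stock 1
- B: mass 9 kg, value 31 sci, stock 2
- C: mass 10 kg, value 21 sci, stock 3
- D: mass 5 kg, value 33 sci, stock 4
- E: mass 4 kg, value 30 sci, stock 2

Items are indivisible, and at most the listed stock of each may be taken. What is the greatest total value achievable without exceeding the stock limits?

223 sci

Top feasible selections:
- 1×B + 4×D + 2×E: mass 37, value 223
- 1×A + 1×B + 4×D + 1×E: mass 37, value 217
Best: 223 sci.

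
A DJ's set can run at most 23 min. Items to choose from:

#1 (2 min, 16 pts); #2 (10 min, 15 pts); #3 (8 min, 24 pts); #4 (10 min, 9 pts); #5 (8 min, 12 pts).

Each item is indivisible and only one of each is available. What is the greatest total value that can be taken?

55 pts

This is a 0/1 knapsack; check combinations near the capacity.
- #1+#2+#3: duration 2+10+8=20, value 16+15+24=55
- #1+#3+#5: duration 2+8+8=18, value 16+24+12=52
- #1+#3+#4: duration 2+8+10=20, value 16+24+9=49
- #1+#2+#5: duration 2+10+8=20, value 16+15+12=43
- #1+#3: duration 2+8=10, value 16+24=40
Best: 55 pts.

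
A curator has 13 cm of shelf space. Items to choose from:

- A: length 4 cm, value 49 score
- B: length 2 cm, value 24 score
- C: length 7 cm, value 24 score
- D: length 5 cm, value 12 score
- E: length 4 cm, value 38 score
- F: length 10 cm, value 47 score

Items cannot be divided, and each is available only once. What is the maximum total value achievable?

Check high-value combinations within 13 cm:
- A+B+E: length 4+2+4=10, value 49+24+38=111
- A+D+E: length 4+5+4=13, value 49+12+38=99
- A+B+C: length 4+2+7=13, value 49+24+24=97
- A+E: length 4+4=8, value 49+38=87
- B+C+E: length 2+7+4=13, value 24+24+38=86
Best: 111 score.

111 score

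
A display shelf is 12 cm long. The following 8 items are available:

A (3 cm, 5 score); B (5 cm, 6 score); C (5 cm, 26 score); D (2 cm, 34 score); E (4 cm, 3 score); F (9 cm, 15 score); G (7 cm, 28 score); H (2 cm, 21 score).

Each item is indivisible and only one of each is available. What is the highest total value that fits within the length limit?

Check high-value combinations within 12 cm:
- A+C+D+H: length 3+5+2+2=12, value 5+26+34+21=86
- D+G+H: length 2+7+2=11, value 34+28+21=83
- C+D+H: length 5+2+2=9, value 26+34+21=81
Best: 86 score.

86 score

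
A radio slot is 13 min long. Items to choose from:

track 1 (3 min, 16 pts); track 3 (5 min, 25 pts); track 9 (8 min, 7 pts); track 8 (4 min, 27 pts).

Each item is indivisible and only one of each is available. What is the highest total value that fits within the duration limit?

Check high-value combinations within 13 min:
- track 1+track 3+track 8: duration 3+5+4=12, value 16+25+27=68
- track 3+track 8: duration 5+4=9, value 25+27=52
- track 1+track 8: duration 3+4=7, value 16+27=43
- track 1+track 3: duration 3+5=8, value 16+25=41
- track 9+track 8: duration 8+4=12, value 7+27=34
Best: 68 pts.

68 pts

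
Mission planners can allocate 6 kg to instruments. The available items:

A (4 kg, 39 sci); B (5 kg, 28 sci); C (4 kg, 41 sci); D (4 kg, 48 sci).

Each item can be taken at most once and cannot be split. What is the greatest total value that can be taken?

Check high-value combinations within 6 kg:
- D: mass 4, value 48
- C: mass 4, value 41
- A: mass 4, value 39
- B: mass 5, value 28
Best: 48 sci.

48 sci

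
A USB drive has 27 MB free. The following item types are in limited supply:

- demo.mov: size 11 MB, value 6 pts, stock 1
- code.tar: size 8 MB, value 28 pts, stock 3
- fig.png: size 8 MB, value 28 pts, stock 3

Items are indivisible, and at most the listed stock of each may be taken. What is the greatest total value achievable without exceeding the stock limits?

Top feasible selections:
- 3×fig.png: size 24, value 84
- 1×code.tar + 2×fig.png: size 24, value 84
Best: 84 pts.

84 pts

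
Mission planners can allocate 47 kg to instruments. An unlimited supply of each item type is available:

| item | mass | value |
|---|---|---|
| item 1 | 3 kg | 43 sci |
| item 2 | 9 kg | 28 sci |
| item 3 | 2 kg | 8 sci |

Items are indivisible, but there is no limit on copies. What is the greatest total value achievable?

Best value-per-unit is item 1 at 43/3; filling with it alone gives 15×43 = 645.
Optimal mix: 15×item 1 + 1×item 3 → mass 47, value 653.

653 sci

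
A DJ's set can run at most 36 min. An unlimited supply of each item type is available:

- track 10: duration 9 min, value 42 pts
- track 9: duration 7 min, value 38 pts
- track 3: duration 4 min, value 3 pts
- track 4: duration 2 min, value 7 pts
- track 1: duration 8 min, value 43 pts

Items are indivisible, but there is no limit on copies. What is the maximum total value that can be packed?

195 pts

Best value-per-unit is track 9 at 38/7; filling with it alone gives 5×38 = 190.
Optimal mix: 4×track 9 + 1×track 1 → duration 36, value 195.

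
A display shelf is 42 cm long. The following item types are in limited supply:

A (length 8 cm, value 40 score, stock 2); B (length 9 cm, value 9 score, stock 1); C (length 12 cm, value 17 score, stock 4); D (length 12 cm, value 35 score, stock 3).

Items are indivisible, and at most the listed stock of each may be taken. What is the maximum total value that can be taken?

Best selections within length 42 and stock limits:
- 2×A + 2×D: length 40, value 150
- 2×A + 1×C + 1×D: length 40, value 132
Best: 150 score.

150 score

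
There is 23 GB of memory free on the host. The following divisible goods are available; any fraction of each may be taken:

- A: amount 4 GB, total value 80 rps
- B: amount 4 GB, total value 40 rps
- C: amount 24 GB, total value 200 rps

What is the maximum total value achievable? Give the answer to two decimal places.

Take in order of value per unit:
- A (80/4 per unit): all 4 → value 80, running total 80.00
- B (40/4 per unit): all 4 → value 40, running total 120.00
- C (200/24 per unit): 15 of 24 → value 15×200/24 = 125.0000, running total 245.00
Total 245.00.

245.00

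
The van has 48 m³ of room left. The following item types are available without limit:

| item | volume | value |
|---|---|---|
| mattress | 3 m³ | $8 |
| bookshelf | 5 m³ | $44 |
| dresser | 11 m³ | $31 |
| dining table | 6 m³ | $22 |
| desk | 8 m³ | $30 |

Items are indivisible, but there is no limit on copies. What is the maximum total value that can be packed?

Best value-per-unit is bookshelf at 44/5; filling with it alone gives 9×44 = 396.
Optimal mix: 1×mattress + 9×bookshelf → volume 48, value 404.

$404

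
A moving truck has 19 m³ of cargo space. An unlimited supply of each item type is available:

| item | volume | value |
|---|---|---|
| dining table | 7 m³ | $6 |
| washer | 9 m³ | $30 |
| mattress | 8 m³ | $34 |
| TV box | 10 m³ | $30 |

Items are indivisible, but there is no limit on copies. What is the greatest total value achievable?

$68

Best value-per-unit is mattress at 34/8, and filling with it alone uses volume 2×8=16. No mix of the others beats 2×34 = 68.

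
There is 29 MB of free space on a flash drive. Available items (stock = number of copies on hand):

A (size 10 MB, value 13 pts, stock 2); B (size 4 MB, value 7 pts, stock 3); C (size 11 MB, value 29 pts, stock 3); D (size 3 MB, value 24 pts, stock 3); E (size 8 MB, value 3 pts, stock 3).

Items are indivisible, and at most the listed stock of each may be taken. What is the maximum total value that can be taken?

115 pts

Top feasible selections:
- 2×B + 1×C + 3×D: size 28, value 115
- 1×B + 1×C + 3×D: size 24, value 108
Best: 115 pts.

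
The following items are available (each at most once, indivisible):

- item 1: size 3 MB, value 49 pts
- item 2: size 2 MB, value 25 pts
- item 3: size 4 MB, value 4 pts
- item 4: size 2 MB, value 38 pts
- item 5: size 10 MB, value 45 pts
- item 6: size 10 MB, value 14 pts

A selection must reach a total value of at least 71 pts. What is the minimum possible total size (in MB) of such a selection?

5

Subsets with value ≥ 71, sorted by total size:
- item 1+item 4: size 5, value 87
- item 1+item 2: size 5, value 74
- item 1+item 2+item 4: size 7, value 112
Minimum size: 5 MB.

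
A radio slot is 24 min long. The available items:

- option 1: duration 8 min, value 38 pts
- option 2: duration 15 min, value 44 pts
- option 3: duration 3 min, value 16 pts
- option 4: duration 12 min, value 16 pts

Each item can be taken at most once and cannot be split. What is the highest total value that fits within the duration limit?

This is a 0/1 knapsack; check combinations near the capacity.
- option 1+option 2: duration 8+15=23, value 38+44=82
- option 1+option 3+option 4: duration 8+3+12=23, value 38+16+16=70
- option 2+option 3: duration 15+3=18, value 44+16=60
- option 1+option 3: duration 8+3=11, value 38+16=54
Best: 82 pts.

82 pts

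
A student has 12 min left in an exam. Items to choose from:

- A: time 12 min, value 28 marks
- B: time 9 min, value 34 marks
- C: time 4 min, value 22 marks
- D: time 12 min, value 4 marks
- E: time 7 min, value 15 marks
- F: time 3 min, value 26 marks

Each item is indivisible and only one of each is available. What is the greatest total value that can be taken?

60 marks

Check high-value combinations within 12 min:
- B+F: time 9+3=12, value 34+26=60
- C+F: time 4+3=7, value 22+26=48
- E+F: time 7+3=10, value 15+26=41
- C+E: time 4+7=11, value 22+15=37
- B: time 9, value 34
Best: 60 marks.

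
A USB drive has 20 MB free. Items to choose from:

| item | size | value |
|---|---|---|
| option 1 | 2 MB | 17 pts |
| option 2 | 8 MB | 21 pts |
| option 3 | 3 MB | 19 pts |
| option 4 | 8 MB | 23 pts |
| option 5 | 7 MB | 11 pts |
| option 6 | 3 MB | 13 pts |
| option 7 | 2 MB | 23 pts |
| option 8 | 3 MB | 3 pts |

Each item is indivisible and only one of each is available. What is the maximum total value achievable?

95 pts

This is a 0/1 knapsack; check combinations near the capacity.
- option 1+option 3+option 4+option 6+option 7: size 2+3+8+3+2=18, value 17+19+23+13+23=95
- option 1+option 2+option 3+option 6+option 7: size 2+8+3+3+2=18, value 17+21+19+13+23=93
- option 1+option 3+option 5+option 6+option 7+option 8: size 2+3+7+3+2+3=20, value 17+19+11+13+23+3=86
- option 1+option 3+option 4+option 7+option 8: size 2+3+8+2+3=18, value 17+19+23+23+3=85
Best: 95 pts.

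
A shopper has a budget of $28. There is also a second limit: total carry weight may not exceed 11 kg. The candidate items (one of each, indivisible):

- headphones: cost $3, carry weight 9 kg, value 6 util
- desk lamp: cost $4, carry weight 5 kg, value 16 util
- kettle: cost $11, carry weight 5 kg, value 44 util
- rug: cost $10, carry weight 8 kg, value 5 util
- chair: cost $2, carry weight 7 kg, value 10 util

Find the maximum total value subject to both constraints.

60 util

Feasible sets respecting both limits:
- desk lamp+kettle: cost 15, carry weight 10, value 60
- kettle: cost 11, carry weight 5, value 44
- desk lamp: cost 4, carry weight 5, value 16
Best: 60 util.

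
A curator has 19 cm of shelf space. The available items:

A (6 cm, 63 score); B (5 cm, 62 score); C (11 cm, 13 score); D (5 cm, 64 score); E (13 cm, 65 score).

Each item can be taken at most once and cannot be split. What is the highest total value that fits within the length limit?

189 score

Check high-value combinations within 19 cm:
- A+B+D: length 6+5+5=16, value 63+62+64=189
- D+E: length 5+13=18, value 64+65=129
- A+E: length 6+13=19, value 63+65=128
- A+D: length 6+5=11, value 63+64=127
Best: 189 score.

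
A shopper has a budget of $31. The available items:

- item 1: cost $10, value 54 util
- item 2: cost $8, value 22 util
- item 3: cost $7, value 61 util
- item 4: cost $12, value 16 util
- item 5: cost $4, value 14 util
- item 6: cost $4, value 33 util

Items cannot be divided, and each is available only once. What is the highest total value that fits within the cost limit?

170 util

This is a 0/1 knapsack; check combinations near the capacity.
- item 1+item 2+item 3+item 6: cost 10+8+7+4=29, value 54+22+61+33=170
- item 1+item 3+item 5+item 6: cost 10+7+4+4=25, value 54+61+14+33=162
- item 1+item 2+item 3+item 5: cost 10+8+7+4=29, value 54+22+61+14=151
- item 1+item 3+item 6: cost 10+7+4=21, value 54+61+33=148
- item 1+item 2+item 3: cost 10+8+7=25, value 54+22+61=137
Best: 170 util.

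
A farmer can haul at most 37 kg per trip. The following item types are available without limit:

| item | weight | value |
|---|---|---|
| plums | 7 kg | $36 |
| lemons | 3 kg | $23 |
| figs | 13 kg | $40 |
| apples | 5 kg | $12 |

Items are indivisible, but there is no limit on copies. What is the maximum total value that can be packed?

Best value-per-unit is lemons at 23/3, and filling with it alone uses weight 12×3=36. No mix of the others beats 12×23 = 276.

$276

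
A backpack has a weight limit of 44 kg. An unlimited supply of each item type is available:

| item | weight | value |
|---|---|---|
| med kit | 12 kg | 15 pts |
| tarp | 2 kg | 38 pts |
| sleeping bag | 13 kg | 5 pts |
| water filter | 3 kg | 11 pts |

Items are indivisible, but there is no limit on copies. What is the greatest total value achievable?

836 pts

Best value-per-unit is tarp at 38/2, and filling with it alone uses weight 22×2=44. No mix of the others beats 22×38 = 836.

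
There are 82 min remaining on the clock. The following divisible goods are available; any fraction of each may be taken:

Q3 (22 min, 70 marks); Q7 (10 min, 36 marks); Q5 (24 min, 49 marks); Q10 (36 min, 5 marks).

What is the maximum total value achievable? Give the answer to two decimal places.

158.61

Take in order of value per unit:
- Q7 (36/10 per unit): all 10 → value 36, running total 36.00
- Q3 (70/22 per unit): all 22 → value 70, running total 106.00
- Q5 (49/24 per unit): all 24 → value 49, running total 155.00
- Q10 (5/36 per unit): 26 of 36 → value 26×5/36 = 3.6111, running total 158.61
Total 158.61.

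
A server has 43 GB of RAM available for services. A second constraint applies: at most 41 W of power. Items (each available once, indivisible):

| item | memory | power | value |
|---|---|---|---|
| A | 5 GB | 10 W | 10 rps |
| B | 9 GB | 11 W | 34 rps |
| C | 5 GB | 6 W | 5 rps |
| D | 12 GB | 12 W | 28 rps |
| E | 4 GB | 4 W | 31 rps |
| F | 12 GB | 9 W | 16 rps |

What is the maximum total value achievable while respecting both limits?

109 rps

Feasible sets respecting both limits:
- B+D+E+F: memory 37, power 36, value 109
- A+B+D+E: memory 30, power 37, value 103
- B+C+D+E: memory 30, power 33, value 98
- A+B+C+E+F: memory 35, power 40, value 96
Best: 109 rps.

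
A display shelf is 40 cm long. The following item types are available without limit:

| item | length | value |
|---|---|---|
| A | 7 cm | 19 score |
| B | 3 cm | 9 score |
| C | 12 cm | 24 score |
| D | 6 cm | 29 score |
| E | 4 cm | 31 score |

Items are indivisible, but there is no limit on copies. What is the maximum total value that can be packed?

Best value-per-unit is E at 31/4, and filling with it alone uses length 10×4=40. No mix of the others beats 10×31 = 310.

310 score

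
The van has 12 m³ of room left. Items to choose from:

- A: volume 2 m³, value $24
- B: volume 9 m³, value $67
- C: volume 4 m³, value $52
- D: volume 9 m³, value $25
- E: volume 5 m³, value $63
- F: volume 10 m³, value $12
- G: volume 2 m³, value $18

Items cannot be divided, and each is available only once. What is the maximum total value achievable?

$139

Check high-value combinations within 12 m³:
- A+C+E: volume 2+4+5=11, value 24+52+63=139
- C+E+G: volume 4+5+2=11, value 52+63+18=133
- C+E: volume 4+5=9, value 52+63=115
- A+E+G: volume 2+5+2=9, value 24+63+18=105
- A+C+G: volume 2+4+2=8, value 24+52+18=94
Best: $139.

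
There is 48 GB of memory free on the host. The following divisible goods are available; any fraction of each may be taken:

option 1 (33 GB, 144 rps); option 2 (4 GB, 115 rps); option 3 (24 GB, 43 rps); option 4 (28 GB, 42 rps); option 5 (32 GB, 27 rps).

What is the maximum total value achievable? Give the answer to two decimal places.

278.71

Take in order of value per unit:
- option 2 (115/4 per unit): all 4 → value 115, running total 115.00
- option 1 (144/33 per unit): all 33 → value 144, running total 259.00
- option 3 (43/24 per unit): 11 of 24 → value 11×43/24 = 19.7083, running total 278.71
Total 278.71.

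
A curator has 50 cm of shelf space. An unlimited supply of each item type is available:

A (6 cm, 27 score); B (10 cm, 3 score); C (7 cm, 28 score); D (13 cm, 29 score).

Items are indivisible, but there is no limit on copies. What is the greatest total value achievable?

Best value-per-unit is A at 27/6; filling with it alone gives 8×27 = 216.
Optimal mix: 6×A + 2×C → length 50, value 218.

218 score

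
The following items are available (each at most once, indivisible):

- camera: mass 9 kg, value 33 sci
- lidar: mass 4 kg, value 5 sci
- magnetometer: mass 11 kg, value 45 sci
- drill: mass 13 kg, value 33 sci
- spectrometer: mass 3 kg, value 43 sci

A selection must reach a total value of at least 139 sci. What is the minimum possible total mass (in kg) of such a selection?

Subsets with value ≥ 139, sorted by total mass:
- camera+magnetometer+drill+spectrometer: mass 36, value 154
- camera+lidar+magnetometer+drill+spectrometer: mass 40, value 159
Minimum mass: 36 kg.

36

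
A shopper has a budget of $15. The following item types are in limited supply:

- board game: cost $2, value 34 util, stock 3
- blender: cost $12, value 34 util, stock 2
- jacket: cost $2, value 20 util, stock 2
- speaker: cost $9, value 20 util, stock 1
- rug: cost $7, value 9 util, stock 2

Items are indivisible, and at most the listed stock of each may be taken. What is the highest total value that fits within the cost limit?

Top feasible selections:
- 3×board game + 2×jacket: cost 10, value 142
- 3×board game + 1×jacket + 1×rug: cost 15, value 131
- 3×board game + 1×jacket: cost 8, value 122
Best: 142 util.

142 util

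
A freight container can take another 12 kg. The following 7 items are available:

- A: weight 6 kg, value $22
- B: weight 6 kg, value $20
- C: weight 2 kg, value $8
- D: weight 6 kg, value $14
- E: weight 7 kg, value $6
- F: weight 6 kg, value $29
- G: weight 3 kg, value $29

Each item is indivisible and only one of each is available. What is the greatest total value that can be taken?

$66

Check high-value combinations within 12 kg:
- C+F+G: weight 2+6+3=11, value 8+29+29=66
- A+C+G: weight 6+2+3=11, value 22+8+29=59
- F+G: weight 6+3=9, value 29+29=58
- B+C+G: weight 6+2+3=11, value 20+8+29=57
- A+G: weight 6+3=9, value 22+29=51
Best: $66.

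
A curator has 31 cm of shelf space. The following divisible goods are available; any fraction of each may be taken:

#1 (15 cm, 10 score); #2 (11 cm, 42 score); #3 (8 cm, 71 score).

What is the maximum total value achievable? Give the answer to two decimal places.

Take in order of value per unit:
- #3 (71/8 per unit): all 8 → value 71, running total 71.00
- #2 (42/11 per unit): all 11 → value 42, running total 113.00
- #1 (10/15 per unit): 12 of 15 → value 12×10/15 = 8.0000, running total 121.00
Total 121.00.

121.00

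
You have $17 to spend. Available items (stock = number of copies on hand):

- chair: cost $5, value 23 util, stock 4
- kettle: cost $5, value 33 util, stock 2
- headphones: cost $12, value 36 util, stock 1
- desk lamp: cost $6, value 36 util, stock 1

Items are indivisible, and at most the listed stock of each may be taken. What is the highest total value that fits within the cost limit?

Top feasible selections:
- 2×kettle + 1×desk lamp: cost 16, value 102
- 1×chair + 1×kettle + 1×desk lamp: cost 16, value 92
Best: 102 util.

102 util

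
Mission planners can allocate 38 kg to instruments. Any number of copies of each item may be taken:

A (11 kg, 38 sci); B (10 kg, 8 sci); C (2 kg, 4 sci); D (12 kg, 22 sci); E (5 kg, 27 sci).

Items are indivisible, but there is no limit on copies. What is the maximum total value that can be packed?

Best value-per-unit is E at 27/5; filling with it alone gives 7×27 = 189.
Optimal mix: 1×C + 7×E → mass 37, value 193.

193 sci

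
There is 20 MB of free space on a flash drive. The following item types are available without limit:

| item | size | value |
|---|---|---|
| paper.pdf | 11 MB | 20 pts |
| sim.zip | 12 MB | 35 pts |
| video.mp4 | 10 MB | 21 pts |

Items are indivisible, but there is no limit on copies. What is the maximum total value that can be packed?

42 pts

Best value-per-unit is sim.zip at 35/12; filling with it alone gives 1×35 = 35.
Optimal mix: 2×video.mp4 → size 20, value 42.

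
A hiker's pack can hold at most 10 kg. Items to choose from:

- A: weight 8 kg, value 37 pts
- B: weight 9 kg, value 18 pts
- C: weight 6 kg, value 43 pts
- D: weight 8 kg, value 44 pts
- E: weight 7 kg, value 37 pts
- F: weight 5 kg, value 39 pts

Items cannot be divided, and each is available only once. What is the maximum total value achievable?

Check high-value combinations within 10 kg:
- D: weight 8, value 44
- C: weight 6, value 43
- F: weight 5, value 39
- E: weight 7, value 37
- A: weight 8, value 37
Best: 44 pts.

44 pts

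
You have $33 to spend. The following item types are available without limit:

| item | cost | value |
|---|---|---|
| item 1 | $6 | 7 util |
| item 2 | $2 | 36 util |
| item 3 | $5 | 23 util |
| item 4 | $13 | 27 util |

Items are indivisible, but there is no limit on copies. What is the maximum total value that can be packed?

576 util

Best value-per-unit is item 2 at 36/2, and filling with it alone uses cost 16×2=32. No mix of the others beats 16×36 = 576.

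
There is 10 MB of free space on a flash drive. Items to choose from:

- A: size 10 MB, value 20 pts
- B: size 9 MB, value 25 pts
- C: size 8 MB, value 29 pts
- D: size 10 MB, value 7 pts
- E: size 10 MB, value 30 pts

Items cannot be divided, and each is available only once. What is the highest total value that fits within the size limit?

Check high-value combinations within 10 MB:
- E: size 10, value 30
- C: size 8, value 29
- B: size 9, value 25
- A: size 10, value 20
Best: 30 pts.

30 pts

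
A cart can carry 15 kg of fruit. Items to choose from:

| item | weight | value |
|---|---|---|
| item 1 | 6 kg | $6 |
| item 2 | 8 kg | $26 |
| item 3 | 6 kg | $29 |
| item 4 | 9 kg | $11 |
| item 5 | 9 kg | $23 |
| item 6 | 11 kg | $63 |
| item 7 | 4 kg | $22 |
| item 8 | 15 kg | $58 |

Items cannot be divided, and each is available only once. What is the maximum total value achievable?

Check high-value combinations within 15 kg:
- item 6+item 7: weight 11+4=15, value 63+22=85
- item 6: weight 11, value 63
- item 8: weight 15, value 58
- item 2+item 3: weight 8+6=14, value 26+29=55
Best: $85.

$85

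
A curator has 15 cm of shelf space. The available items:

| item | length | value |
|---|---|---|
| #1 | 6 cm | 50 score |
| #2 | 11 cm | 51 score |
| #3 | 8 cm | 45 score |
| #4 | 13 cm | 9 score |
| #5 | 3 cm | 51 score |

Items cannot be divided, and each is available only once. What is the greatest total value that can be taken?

This is a 0/1 knapsack; check combinations near the capacity.
- #2+#5: length 11+3=14, value 51+51=102
- #1+#5: length 6+3=9, value 50+51=101
- #3+#5: length 8+3=11, value 45+51=96
- #1+#3: length 6+8=14, value 50+45=95
Best: 102 score.

102 score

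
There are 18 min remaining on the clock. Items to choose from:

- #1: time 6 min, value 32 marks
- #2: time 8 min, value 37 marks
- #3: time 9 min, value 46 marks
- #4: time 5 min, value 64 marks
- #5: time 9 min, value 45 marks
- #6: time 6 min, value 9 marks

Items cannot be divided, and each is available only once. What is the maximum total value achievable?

Check high-value combinations within 18 min:
- #3+#4: time 9+5=14, value 46+64=110
- #4+#5: time 5+9=14, value 64+45=109
- #1+#4+#6: time 6+5+6=17, value 32+64+9=105
Best: 110 marks.

110 marks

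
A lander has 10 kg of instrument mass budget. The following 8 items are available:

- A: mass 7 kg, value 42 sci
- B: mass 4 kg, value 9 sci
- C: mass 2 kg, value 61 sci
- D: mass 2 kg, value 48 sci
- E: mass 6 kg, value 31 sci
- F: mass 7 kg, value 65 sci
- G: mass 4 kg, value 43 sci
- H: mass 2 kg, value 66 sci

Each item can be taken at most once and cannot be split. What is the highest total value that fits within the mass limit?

Check high-value combinations within 10 kg:
- C+D+G+H: mass 2+2+4+2=10, value 61+48+43+66=218
- B+C+D+H: mass 4+2+2+2=10, value 9+61+48+66=184
- C+D+H: mass 2+2+2=6, value 61+48+66=175
Best: 218 sci.

218 sci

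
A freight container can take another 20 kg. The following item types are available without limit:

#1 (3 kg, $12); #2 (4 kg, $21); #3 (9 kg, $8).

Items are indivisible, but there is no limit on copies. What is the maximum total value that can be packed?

Best value-per-unit is #2 at 21/4, and filling with it alone uses weight 5×4=20. No mix of the others beats 5×21 = 105.

$105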